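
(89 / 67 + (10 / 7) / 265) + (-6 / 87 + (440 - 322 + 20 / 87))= 258414271 / 2162559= 119.49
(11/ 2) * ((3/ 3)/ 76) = 11/ 152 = 0.07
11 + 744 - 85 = 670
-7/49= -1/7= -0.14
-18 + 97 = 79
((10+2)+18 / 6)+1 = 16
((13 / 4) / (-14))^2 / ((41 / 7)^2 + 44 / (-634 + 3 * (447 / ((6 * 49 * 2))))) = 20925073 / 13293683264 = 0.00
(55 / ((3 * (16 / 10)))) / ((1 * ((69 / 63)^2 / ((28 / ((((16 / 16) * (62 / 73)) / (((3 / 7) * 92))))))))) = 8853075 / 713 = 12416.65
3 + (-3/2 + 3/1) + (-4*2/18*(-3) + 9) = 89/6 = 14.83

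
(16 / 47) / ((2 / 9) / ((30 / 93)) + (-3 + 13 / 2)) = 1440 / 17719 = 0.08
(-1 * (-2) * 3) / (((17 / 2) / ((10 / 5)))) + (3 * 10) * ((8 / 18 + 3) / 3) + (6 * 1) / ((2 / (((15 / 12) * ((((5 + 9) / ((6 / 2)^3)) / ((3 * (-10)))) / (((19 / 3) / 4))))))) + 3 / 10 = 349957 / 9690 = 36.12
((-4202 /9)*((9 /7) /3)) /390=-2101 /4095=-0.51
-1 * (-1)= 1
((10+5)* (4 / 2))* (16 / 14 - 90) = -18660 / 7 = -2665.71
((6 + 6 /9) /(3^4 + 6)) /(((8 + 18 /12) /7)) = 280 /4959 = 0.06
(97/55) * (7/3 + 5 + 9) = 4753/165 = 28.81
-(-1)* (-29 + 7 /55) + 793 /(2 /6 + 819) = -3772459 /135190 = -27.90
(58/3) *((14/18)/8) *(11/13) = 2233/1404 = 1.59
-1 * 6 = -6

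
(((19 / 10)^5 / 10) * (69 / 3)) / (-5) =-11.39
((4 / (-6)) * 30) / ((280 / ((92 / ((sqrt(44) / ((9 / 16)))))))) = -207 * sqrt(11) / 1232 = -0.56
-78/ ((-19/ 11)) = 858/ 19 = 45.16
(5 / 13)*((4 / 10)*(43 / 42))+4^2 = 4411 / 273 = 16.16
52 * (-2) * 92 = -9568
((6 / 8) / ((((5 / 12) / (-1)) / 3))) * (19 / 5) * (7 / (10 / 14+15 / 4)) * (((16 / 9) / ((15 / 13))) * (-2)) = 1549184 / 15625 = 99.15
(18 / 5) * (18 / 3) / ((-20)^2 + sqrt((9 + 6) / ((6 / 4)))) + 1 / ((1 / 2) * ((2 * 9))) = 7925 / 47997 - 18 * sqrt(10) / 133325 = 0.16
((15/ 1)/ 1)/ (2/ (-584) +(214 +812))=4380/ 299591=0.01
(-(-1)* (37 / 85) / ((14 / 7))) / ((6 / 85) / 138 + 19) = 0.01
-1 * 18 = -18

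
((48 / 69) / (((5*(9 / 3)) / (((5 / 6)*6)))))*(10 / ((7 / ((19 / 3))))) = 3040 / 1449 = 2.10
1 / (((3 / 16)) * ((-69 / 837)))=-1488 / 23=-64.70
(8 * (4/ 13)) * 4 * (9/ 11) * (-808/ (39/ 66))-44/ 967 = -1800205580/ 163423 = -11015.62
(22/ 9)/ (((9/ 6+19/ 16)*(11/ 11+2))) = 352/ 1161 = 0.30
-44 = -44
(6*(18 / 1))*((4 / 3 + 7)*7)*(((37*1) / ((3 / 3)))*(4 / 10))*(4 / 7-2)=-133200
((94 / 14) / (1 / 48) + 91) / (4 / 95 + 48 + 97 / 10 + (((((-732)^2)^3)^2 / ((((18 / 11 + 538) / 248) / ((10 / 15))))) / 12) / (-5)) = -29132510 / 8518604346304768761166243412075209887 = -0.00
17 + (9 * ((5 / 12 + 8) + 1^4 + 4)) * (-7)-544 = -1372.25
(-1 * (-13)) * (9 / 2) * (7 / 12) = 273 / 8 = 34.12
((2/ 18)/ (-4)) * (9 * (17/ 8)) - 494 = -15825/ 32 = -494.53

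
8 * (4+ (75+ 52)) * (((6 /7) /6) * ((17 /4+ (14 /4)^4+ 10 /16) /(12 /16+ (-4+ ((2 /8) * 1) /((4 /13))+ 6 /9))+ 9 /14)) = -54156972 /4165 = -13002.87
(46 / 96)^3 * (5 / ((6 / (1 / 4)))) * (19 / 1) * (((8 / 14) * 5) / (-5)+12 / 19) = 60835 / 2322432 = 0.03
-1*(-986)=986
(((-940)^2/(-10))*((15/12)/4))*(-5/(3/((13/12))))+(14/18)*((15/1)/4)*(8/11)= 39487555/792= 49858.02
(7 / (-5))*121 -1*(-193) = 118 / 5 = 23.60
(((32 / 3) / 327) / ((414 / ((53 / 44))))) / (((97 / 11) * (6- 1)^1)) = 212 / 98487495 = 0.00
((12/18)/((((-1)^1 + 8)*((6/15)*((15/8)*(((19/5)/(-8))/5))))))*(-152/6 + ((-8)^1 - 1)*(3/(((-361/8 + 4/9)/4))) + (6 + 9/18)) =253492000/11552247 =21.94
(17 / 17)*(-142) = -142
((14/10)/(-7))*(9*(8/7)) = -2.06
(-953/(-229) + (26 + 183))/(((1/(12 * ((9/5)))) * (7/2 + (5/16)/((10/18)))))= 84350592/74425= 1133.36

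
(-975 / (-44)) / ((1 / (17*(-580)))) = -2403375 / 11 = -218488.64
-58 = -58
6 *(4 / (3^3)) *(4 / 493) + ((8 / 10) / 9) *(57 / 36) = 9847 / 66555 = 0.15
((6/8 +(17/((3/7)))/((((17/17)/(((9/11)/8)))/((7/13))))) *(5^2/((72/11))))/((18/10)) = 46625/7488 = 6.23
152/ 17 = 8.94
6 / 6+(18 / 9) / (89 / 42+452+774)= 51665 / 51581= 1.00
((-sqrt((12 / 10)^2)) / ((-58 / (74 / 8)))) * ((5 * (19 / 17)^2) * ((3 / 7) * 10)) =5.12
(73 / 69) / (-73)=-0.01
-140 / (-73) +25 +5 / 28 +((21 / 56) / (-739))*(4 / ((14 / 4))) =40928639 / 1510516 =27.10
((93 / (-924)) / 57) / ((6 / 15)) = -155 / 35112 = -0.00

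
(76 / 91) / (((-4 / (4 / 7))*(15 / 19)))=-1444 / 9555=-0.15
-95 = -95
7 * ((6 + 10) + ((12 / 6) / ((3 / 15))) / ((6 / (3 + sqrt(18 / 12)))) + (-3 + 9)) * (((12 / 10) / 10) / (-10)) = -567 / 250 - 7 * sqrt(6) / 100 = -2.44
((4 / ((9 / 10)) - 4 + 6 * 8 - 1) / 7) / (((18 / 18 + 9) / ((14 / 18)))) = 0.53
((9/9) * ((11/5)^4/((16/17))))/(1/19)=4729043/10000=472.90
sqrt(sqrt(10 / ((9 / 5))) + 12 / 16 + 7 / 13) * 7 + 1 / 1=1 + 7 * sqrt(7839 + 10140 * sqrt(2)) / 78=14.37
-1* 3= -3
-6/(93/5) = -10/31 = -0.32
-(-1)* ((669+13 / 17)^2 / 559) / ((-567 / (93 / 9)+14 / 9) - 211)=-9042459471 / 2978354236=-3.04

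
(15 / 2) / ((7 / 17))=255 / 14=18.21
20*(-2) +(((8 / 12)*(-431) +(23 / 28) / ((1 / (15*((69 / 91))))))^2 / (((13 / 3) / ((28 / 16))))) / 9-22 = 4434724668865 / 1302170688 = 3405.64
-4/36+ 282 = 2537/9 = 281.89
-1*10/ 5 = -2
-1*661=-661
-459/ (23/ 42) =-838.17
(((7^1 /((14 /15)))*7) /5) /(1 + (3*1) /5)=105 /16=6.56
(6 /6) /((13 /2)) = 2 /13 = 0.15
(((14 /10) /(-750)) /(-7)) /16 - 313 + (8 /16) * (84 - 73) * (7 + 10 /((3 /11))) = -4369999 /60000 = -72.83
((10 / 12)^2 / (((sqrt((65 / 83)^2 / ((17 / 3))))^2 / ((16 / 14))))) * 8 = 58.66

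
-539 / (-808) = 539 / 808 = 0.67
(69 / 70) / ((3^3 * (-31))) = -23 / 19530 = -0.00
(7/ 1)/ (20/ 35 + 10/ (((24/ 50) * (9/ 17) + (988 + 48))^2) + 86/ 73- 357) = -346896040760864/ 17604997852017781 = -0.02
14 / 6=7 / 3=2.33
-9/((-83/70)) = 630/83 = 7.59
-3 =-3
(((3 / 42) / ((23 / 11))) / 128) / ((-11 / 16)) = -1 / 2576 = -0.00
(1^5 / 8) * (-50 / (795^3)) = -1 / 80393580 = -0.00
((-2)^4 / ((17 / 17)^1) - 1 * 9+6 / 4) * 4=34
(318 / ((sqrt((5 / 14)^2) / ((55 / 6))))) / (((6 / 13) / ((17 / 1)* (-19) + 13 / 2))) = -11194183 / 2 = -5597091.50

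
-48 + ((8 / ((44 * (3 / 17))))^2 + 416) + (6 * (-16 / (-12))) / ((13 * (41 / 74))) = 214861652 / 580437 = 370.17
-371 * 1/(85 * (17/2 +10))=-742/3145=-0.24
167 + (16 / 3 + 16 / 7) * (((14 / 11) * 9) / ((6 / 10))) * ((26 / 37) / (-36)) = 601321 / 3663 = 164.16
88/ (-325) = -88/ 325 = -0.27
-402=-402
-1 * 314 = -314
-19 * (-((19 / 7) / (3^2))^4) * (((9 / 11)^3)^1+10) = 1.66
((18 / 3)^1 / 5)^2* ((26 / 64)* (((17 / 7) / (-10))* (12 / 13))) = -0.13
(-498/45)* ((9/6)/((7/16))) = -1328/35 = -37.94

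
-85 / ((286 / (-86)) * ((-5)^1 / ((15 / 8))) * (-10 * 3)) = 731 / 2288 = 0.32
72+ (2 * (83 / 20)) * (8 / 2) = 105.20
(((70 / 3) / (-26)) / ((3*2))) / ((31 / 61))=-2135 / 7254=-0.29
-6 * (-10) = 60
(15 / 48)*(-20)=-25 / 4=-6.25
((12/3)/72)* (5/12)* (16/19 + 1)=0.04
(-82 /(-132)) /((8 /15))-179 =-31299 /176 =-177.84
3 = 3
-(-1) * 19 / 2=19 / 2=9.50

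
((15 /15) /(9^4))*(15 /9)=5 /19683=0.00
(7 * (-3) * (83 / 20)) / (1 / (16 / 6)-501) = 1162 / 6675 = 0.17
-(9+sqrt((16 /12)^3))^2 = -2251 /27 - 16 * sqrt(3) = -111.08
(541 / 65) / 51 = 541 / 3315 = 0.16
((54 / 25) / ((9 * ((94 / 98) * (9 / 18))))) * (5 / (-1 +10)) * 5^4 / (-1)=-24500 / 141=-173.76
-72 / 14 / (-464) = 0.01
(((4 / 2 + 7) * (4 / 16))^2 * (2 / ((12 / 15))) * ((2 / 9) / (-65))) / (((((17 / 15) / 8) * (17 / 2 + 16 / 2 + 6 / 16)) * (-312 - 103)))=4 / 91715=0.00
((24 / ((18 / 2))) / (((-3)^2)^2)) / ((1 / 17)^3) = 39304 / 243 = 161.74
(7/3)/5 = 7/15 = 0.47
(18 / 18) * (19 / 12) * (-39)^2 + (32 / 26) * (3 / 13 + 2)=1629833 / 676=2411.00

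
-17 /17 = -1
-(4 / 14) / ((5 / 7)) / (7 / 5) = -2 / 7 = -0.29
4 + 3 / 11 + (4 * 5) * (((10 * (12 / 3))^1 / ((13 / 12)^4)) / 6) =101.08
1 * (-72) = -72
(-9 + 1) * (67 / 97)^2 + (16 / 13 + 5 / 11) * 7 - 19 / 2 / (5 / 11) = -173831113 / 13454870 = -12.92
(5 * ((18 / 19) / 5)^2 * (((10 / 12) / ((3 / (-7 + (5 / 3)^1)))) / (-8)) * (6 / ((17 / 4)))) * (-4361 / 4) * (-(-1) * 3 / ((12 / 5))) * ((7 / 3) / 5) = -183162 / 6137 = -29.85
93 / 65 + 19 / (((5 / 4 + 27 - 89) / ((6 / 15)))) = 20623 / 15795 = 1.31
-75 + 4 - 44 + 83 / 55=-6242 / 55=-113.49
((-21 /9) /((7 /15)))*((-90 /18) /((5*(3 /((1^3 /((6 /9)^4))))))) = 135 /16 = 8.44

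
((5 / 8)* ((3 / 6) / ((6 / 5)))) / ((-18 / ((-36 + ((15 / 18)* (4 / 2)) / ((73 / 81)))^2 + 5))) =-78021175 / 4604256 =-16.95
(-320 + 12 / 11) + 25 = -3233 / 11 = -293.91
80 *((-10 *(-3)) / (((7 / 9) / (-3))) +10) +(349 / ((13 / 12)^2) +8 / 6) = -28954292 / 3549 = -8158.44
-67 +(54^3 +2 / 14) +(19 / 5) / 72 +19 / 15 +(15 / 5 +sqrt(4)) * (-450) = 78194825 / 504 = 155148.46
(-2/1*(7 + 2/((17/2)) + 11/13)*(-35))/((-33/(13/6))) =-62510/1683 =-37.14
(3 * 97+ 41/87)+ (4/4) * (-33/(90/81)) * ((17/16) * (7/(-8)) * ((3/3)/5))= 165366041/556800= 296.99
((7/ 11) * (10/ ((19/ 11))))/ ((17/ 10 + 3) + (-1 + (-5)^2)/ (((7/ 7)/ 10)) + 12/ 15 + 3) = 20/ 1349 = 0.01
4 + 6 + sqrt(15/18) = sqrt(30)/6 + 10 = 10.91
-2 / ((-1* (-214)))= -1 / 107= -0.01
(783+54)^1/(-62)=-27/2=-13.50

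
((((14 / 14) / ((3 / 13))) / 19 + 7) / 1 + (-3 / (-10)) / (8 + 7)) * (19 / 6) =20657 / 900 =22.95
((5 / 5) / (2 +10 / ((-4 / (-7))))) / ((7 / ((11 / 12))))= 11 / 1638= 0.01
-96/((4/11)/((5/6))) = -220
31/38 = 0.82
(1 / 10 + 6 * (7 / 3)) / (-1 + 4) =47 / 10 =4.70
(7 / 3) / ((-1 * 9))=-7 / 27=-0.26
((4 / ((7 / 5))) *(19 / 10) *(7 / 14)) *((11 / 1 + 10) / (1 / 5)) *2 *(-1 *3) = -1710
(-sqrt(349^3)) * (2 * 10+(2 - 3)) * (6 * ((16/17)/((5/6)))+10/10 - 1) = -3819456 * sqrt(349)/85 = -839450.90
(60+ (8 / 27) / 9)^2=212809744 / 59049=3603.95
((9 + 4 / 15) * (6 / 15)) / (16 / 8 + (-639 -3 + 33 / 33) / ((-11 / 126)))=1529 / 3029550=0.00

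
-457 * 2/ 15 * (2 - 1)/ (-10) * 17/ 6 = 7769/ 450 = 17.26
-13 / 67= -0.19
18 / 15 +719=720.20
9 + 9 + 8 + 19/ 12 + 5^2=631/ 12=52.58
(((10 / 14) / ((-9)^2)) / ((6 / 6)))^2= 25 / 321489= 0.00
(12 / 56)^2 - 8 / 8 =-187 / 196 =-0.95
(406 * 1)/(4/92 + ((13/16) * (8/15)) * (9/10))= 933800/997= 936.61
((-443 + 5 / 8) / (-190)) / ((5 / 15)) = 10617 / 1520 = 6.98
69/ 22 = 3.14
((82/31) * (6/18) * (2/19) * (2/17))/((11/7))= 2296/330429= 0.01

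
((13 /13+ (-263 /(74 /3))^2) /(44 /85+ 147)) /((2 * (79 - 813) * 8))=-53379745 /806384895616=-0.00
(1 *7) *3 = 21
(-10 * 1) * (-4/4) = 10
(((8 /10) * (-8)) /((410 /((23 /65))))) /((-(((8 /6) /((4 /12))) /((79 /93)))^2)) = 143543 /576239625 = 0.00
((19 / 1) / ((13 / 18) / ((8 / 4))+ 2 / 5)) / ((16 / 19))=16245 / 548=29.64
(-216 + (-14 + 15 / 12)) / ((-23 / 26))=11895 / 46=258.59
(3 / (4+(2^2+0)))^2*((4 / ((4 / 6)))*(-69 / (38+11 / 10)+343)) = 156627 / 544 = 287.92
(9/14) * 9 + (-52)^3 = -1968431/14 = -140602.21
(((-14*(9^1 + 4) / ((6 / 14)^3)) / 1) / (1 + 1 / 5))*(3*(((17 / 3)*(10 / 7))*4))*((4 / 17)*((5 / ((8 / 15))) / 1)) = -11147500 / 27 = -412870.37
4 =4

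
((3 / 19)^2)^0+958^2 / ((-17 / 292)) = -267987071 / 17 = -15763945.35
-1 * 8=-8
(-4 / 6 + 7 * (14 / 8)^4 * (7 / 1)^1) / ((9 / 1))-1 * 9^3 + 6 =-4644941 / 6912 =-672.01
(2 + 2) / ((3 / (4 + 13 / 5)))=44 / 5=8.80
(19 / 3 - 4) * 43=301 / 3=100.33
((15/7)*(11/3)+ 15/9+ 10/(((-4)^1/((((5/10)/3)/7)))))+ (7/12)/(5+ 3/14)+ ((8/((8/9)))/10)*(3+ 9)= 624733/30660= 20.38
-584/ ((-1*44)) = 146/ 11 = 13.27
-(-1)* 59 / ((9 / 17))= 1003 / 9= 111.44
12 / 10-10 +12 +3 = 31 / 5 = 6.20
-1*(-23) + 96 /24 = 27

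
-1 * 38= -38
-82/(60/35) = -287/6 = -47.83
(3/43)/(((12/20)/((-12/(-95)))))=12/817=0.01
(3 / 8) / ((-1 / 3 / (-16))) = 18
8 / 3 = 2.67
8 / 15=0.53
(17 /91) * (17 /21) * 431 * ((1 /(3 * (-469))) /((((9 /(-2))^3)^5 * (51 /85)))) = 0.00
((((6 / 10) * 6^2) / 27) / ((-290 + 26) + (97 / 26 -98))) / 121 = -104 / 5635575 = -0.00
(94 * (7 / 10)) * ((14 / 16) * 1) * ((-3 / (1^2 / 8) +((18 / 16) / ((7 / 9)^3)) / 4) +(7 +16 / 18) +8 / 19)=-1331353819 / 1532160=-868.94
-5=-5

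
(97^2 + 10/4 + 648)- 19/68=684027/68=10059.22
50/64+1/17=457/544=0.84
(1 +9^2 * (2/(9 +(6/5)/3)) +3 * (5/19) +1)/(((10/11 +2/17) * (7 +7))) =1.39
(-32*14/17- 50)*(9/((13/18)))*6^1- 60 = -1274916/221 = -5768.85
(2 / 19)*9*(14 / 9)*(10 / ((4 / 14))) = 980 / 19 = 51.58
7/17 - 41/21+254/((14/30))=27680/51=542.75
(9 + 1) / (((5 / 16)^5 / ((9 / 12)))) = 1572864 / 625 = 2516.58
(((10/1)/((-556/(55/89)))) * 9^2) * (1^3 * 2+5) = -155925/24742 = -6.30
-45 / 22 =-2.05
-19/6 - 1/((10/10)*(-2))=-2.67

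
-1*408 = -408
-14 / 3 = -4.67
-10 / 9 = -1.11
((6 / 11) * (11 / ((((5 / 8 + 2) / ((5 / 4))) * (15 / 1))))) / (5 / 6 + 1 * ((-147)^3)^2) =8 / 423792531520253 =0.00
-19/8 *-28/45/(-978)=-133/88020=-0.00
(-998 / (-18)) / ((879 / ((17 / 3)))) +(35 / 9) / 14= 30151 / 47466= 0.64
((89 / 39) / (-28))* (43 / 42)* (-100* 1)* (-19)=-1817825 / 11466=-158.54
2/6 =1/3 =0.33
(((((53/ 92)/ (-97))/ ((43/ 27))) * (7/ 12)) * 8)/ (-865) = 3339/ 165964090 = 0.00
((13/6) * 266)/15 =1729/45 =38.42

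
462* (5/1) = 2310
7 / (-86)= -7 / 86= -0.08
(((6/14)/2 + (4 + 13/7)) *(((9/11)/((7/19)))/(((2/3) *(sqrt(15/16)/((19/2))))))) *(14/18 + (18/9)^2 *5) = 104329 *sqrt(15)/98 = 4123.11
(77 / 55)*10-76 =-62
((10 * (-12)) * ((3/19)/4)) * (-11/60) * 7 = 231/38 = 6.08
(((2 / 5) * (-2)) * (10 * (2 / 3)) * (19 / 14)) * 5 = -760 / 21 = -36.19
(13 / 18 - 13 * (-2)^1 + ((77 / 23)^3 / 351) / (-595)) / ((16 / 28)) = 135802334969 / 2904019560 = 46.76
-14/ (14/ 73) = -73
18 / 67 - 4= -250 / 67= -3.73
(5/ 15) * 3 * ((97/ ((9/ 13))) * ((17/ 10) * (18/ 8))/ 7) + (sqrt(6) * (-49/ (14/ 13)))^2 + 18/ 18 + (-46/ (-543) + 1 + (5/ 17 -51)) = 32177817407/ 2584680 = 12449.44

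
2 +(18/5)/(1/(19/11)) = 452/55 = 8.22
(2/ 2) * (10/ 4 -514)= -1023/ 2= -511.50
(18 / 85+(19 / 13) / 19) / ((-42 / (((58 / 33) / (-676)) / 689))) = 0.00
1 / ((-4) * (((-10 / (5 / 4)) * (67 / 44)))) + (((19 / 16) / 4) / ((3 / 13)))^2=4138291 / 2469888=1.68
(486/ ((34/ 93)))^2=510714801/ 289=1767179.24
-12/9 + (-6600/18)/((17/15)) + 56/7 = -16160/51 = -316.86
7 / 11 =0.64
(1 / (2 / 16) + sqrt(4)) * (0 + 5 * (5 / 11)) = 22.73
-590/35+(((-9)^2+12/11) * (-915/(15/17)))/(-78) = 2151211/2002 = 1074.53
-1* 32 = -32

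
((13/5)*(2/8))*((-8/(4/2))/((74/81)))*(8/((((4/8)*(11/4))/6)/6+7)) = -1213056/374995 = -3.23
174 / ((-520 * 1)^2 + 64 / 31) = 2697 / 4191232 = 0.00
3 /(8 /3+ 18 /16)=72 /91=0.79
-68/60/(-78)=17/1170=0.01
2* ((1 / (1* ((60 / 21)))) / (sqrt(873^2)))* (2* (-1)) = -7 / 4365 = -0.00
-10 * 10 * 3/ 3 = -100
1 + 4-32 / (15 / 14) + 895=13052 / 15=870.13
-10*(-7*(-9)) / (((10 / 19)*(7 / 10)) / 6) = -10260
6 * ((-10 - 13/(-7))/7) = -342/49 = -6.98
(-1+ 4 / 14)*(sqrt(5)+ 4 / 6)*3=-15*sqrt(5) / 7 - 10 / 7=-6.22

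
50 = 50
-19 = -19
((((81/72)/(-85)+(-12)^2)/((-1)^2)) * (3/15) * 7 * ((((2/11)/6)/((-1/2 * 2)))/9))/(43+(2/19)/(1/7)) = -131537/8476200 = -0.02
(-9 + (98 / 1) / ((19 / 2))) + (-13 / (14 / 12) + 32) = 2949 / 133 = 22.17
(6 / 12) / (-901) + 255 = 459509 / 1802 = 255.00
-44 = -44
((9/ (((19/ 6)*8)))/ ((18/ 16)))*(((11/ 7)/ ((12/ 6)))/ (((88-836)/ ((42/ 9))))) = -1/ 646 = -0.00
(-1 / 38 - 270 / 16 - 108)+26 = -15033 / 152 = -98.90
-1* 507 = -507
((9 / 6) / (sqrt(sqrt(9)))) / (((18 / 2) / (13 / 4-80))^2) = 94249 * sqrt(3) / 2592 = 62.98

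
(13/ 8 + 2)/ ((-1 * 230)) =-29/ 1840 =-0.02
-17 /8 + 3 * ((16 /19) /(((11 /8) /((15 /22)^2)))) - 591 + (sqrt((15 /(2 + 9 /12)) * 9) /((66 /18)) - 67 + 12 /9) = -656.03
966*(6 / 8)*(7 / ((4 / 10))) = 50715 / 4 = 12678.75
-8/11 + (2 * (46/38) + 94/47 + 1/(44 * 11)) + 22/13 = 644143/119548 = 5.39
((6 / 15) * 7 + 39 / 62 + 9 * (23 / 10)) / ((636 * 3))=187 / 14787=0.01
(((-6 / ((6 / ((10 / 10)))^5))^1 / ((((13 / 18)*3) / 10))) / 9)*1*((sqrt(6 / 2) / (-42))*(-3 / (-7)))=5*sqrt(3) / 1238328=0.00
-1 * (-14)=14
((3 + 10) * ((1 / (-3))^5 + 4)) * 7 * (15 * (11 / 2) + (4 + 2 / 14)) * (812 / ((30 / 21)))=21757924279 / 1215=17907756.61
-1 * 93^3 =-804357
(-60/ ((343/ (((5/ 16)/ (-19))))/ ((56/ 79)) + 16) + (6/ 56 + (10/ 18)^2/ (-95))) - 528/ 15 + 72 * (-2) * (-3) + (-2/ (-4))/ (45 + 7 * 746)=396.91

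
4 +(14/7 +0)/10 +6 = 51/5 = 10.20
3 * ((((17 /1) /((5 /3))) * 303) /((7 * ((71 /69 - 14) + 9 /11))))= -35186481 /322840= -108.99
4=4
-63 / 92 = -0.68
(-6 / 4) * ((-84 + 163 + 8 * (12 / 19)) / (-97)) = 4791 / 3686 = 1.30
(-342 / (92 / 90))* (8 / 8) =-7695 / 23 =-334.57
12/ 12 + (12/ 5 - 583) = -2898/ 5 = -579.60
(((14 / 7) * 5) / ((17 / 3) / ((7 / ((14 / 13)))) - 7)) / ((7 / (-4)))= 1560 / 1673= 0.93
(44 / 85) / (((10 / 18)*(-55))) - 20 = -42536 / 2125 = -20.02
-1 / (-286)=0.00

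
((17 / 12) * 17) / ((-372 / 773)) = -223397 / 4464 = -50.04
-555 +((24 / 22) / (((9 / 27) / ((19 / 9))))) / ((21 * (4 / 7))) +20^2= -5096 / 33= -154.42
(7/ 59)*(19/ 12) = 133/ 708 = 0.19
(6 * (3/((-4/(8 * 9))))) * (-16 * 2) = 10368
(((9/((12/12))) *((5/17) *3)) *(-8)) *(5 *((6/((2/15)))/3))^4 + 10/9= -307546874830/153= -2010110293.01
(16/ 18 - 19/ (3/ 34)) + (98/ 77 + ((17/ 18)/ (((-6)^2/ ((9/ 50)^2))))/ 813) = -114383679439/ 536580000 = -213.17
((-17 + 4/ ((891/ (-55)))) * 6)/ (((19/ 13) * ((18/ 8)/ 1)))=-145288/ 4617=-31.47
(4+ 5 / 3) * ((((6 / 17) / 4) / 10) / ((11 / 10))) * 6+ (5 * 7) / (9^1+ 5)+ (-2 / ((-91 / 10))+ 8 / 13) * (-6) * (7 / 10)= -0.73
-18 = -18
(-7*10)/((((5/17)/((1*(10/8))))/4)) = -1190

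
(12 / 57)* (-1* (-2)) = 0.42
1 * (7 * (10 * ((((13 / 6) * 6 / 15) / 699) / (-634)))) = -91 / 664749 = -0.00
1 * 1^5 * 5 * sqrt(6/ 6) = 5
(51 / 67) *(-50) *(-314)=800700 / 67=11950.75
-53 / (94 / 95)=-5035 / 94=-53.56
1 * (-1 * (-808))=808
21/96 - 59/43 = -1587/1376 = -1.15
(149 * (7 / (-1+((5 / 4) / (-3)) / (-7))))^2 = 7675862544 / 6241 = 1229909.08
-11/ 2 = -5.50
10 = 10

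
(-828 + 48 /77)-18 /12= -127647 /154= -828.88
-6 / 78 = -1 / 13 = -0.08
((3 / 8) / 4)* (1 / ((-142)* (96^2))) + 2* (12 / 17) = 335020015 / 237305856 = 1.41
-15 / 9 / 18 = -5 / 54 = -0.09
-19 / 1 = -19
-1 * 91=-91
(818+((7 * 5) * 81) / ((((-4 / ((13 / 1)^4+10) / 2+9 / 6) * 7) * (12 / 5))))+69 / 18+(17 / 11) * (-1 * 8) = 2607711175 / 2828397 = 921.97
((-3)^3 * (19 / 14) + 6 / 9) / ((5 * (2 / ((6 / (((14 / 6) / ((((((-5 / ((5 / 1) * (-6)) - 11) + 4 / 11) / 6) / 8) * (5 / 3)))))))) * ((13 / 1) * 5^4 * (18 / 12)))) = 1044101 / 3783780000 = 0.00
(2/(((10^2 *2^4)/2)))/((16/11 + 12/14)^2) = 5929/12673600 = 0.00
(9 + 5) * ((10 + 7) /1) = 238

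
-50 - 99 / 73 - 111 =-11852 / 73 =-162.36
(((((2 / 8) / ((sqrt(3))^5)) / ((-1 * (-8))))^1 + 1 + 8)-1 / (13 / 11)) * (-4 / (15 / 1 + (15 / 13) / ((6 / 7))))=-848 / 425-13 * sqrt(3) / 45900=-2.00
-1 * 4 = -4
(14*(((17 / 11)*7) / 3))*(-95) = -158270 / 33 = -4796.06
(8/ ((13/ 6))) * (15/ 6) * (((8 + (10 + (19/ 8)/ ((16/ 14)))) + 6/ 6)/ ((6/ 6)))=20235/ 104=194.57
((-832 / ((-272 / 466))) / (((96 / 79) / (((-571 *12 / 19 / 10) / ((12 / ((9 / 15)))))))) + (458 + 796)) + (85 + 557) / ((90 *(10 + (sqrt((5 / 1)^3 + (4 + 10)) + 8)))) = -2056531229 / 2390200 - 107 *sqrt(139) / 2775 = -860.86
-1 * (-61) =61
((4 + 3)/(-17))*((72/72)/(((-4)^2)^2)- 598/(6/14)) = 7501291/13056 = 574.55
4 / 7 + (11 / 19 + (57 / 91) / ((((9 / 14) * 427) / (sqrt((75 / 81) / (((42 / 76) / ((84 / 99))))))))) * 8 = 3040 * sqrt(1254) / 4945941 + 692 / 133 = 5.22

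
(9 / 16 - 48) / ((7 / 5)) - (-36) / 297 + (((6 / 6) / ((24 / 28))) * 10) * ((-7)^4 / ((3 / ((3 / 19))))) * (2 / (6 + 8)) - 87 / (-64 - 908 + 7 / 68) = 821188416607 / 4641033936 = 176.94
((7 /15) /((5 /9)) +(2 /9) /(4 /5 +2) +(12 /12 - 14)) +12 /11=-190397 /17325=-10.99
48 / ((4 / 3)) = 36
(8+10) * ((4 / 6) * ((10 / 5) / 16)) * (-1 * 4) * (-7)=42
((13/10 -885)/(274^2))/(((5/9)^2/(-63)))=2.40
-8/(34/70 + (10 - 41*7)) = 0.03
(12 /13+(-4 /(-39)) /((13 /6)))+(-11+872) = 861.97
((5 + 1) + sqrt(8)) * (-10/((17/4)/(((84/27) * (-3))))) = 2240 * sqrt(2)/51 + 2240/17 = 193.88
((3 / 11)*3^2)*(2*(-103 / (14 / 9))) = -25029 / 77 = -325.05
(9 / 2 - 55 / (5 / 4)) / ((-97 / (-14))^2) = -7742 / 9409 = -0.82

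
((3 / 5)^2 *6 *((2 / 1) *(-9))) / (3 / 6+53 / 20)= -432 / 35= -12.34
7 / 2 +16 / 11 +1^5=131 / 22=5.95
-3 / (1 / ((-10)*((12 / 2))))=180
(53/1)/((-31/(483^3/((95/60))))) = -71663581332/589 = -121669917.37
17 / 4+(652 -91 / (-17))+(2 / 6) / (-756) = 12754373 / 19278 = 661.60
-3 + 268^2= 71821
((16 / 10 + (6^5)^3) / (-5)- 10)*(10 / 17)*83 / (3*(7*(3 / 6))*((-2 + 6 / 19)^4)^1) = -4238185935564364289 / 77987840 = -54344189242.38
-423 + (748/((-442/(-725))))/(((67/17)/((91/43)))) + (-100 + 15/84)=10970441/80668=135.99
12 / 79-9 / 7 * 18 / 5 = -12378 / 2765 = -4.48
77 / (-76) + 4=227 / 76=2.99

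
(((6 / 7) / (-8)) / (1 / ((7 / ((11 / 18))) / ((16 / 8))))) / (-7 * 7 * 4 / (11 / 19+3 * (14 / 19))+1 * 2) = 53 / 5896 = 0.01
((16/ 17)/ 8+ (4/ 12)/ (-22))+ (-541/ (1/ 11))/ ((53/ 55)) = -367230115/ 59466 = -6175.46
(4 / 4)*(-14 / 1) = -14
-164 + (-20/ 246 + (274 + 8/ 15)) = 67928/ 615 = 110.45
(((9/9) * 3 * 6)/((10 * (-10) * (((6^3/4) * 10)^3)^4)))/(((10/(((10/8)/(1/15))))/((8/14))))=-1/3187787691285599109120000000000000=-0.00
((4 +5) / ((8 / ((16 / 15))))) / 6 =1 / 5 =0.20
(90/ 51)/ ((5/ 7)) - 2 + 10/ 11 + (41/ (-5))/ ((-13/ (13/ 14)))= 25727/ 13090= 1.97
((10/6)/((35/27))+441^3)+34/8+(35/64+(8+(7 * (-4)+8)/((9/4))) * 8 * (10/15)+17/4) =85766126.59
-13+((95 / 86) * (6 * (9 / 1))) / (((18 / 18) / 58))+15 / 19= 2816654 / 817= 3447.56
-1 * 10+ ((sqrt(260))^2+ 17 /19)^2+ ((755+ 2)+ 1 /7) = 173890973 /2527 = 68813.21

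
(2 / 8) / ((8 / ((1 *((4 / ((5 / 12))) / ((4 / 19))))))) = 57 / 40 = 1.42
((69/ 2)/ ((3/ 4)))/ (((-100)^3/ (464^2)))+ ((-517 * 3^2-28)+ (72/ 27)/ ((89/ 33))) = -6521912841/ 1390625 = -4689.91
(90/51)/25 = 6/85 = 0.07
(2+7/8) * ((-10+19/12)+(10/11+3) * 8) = 69391/1056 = 65.71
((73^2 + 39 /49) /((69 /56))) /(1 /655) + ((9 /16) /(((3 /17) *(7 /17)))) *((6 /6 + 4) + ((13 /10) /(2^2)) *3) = 125120067671 /44160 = 2833334.87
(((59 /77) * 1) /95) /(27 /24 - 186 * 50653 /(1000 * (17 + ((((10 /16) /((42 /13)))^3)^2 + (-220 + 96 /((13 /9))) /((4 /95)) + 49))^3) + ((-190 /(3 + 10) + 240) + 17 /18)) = 414810680028210724980639600358702193210763982241726909928806437800 /11697847132563140120785728988312721191646122062339073831901423208220201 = 0.00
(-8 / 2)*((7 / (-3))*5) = 140 / 3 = 46.67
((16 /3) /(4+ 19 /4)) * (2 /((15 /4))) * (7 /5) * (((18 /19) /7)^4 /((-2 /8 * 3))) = -7962624 /39112590125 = -0.00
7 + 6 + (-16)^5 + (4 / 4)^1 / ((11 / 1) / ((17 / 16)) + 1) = -202372642 / 193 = -1048562.91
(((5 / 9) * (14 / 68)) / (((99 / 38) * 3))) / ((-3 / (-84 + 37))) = 31255 / 136323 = 0.23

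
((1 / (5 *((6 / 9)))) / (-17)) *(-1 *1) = 3 / 170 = 0.02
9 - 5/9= 76/9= 8.44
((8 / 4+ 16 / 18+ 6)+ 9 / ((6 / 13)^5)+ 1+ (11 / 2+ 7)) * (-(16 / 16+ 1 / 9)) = -1953185 / 3888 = -502.36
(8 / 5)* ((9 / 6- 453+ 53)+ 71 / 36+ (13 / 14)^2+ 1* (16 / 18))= -1392772 / 2205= -631.64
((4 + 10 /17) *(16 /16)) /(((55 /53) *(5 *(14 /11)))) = 2067 /2975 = 0.69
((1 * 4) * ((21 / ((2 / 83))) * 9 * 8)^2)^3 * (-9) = -35157809667535310972881700388864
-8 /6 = -4 /3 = -1.33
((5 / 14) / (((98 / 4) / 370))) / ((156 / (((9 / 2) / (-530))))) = -555 / 1890616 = -0.00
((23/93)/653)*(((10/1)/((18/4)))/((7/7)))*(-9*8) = -3680/60729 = -0.06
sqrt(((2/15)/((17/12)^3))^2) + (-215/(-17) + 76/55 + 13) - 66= -2103582/54043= -38.92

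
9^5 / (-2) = -59049 / 2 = -29524.50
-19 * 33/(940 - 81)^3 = -627/633839779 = -0.00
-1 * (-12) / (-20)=-3 / 5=-0.60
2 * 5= 10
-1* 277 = -277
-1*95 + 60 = -35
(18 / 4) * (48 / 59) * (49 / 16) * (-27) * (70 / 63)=-19845 / 59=-336.36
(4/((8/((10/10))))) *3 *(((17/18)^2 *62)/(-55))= -8959/5940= -1.51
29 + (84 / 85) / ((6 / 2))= 2493 / 85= 29.33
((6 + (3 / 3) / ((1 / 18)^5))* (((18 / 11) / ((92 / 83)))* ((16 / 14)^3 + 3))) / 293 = 47285644563 / 1105489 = 42773.51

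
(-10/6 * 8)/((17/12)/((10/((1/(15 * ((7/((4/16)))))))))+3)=-672000/151217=-4.44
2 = 2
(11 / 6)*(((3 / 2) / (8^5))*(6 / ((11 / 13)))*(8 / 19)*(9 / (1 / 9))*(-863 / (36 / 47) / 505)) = -14236911 / 314408960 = -0.05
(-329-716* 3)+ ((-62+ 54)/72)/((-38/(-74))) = -423604/171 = -2477.22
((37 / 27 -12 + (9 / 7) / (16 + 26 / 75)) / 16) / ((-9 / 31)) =75789079 / 33366816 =2.27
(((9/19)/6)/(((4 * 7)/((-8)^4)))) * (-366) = -4226.89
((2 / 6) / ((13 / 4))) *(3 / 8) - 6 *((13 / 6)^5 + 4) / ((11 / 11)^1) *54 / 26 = -402373 / 624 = -644.83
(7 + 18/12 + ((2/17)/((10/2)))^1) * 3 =4347/170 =25.57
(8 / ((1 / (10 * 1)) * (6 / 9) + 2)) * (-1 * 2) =-240 / 31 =-7.74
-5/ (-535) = 1/ 107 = 0.01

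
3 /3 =1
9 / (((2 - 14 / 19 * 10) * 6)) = -19 / 68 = -0.28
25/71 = 0.35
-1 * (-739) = 739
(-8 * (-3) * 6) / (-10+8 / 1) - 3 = -75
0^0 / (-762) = -1 / 762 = -0.00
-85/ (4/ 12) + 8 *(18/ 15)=-1227/ 5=-245.40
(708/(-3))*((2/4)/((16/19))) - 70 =-1681/8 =-210.12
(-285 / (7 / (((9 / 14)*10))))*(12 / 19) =-8100 / 49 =-165.31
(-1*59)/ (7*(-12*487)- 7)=59/ 40915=0.00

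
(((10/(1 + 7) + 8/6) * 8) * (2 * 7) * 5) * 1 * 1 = 4340/3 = 1446.67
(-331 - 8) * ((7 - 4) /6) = -339 /2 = -169.50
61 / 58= 1.05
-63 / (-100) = 63 / 100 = 0.63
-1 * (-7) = 7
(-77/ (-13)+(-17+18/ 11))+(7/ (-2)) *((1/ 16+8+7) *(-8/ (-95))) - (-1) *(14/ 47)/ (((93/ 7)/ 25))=-3163654411/ 237520140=-13.32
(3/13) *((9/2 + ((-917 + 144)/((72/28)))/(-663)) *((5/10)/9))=29557/465426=0.06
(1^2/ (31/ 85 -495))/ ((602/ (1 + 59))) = -1275/ 6327622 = -0.00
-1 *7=-7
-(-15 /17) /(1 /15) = 13.24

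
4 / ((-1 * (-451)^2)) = -4 / 203401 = -0.00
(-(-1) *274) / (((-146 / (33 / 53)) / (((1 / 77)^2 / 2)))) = -411 / 4170782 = -0.00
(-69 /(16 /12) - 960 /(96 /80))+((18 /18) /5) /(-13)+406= -115899 /260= -445.77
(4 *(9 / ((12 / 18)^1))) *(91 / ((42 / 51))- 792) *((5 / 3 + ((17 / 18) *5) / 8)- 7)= 2792787 / 16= 174549.19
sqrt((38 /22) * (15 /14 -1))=sqrt(2926) /154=0.35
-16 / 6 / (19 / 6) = -16 / 19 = -0.84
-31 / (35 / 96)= -2976 / 35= -85.03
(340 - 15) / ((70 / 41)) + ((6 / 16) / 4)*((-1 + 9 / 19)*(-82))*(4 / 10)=191.98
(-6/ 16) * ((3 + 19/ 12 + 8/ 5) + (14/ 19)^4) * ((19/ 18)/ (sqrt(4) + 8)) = -50654051/ 197539200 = -0.26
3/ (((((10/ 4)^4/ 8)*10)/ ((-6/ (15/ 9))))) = -3456/ 15625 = -0.22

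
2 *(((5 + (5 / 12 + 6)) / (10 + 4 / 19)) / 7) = 2603 / 8148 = 0.32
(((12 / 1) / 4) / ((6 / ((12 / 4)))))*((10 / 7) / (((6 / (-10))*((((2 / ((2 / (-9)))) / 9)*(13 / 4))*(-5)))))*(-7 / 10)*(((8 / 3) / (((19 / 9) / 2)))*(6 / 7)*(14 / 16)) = 0.29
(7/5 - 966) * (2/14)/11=-689/55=-12.53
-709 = -709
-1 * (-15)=15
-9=-9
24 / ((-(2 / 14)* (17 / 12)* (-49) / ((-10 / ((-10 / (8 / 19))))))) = 2304 / 2261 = 1.02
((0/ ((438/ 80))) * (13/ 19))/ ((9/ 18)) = 0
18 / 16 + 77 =625 / 8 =78.12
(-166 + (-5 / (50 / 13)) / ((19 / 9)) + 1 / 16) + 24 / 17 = -4267257 / 25840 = -165.14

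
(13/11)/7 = 13/77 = 0.17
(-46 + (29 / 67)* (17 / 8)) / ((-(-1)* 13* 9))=-24163 / 62712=-0.39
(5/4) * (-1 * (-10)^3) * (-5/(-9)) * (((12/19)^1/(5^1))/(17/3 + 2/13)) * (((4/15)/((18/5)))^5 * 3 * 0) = 0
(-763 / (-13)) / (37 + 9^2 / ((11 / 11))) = 763 / 1534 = 0.50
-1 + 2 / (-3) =-5 / 3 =-1.67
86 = 86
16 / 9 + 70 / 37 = 1222 / 333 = 3.67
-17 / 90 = -0.19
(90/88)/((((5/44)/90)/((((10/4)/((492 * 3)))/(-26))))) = -225/4264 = -0.05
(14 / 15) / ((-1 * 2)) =-7 / 15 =-0.47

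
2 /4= 0.50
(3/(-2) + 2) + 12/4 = 7/2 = 3.50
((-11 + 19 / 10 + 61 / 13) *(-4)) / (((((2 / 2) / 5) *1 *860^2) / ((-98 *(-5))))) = 28077 / 480740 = 0.06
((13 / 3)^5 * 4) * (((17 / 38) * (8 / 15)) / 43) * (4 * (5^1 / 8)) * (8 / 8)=50495848 / 595593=84.78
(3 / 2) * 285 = 855 / 2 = 427.50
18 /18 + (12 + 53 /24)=15.21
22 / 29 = 0.76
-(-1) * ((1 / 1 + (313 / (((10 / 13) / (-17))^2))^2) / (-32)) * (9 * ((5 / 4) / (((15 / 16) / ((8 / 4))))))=-701098478418867 / 40000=-17527461960.47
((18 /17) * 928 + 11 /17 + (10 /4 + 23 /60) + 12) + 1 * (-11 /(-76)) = 4836586 /4845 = 998.26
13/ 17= 0.76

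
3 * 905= 2715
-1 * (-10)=10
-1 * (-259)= 259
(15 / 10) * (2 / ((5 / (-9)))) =-5.40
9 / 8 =1.12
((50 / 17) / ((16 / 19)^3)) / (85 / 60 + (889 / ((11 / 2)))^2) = 12449085 / 66041539072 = 0.00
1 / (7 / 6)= 6 / 7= 0.86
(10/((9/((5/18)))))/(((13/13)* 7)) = 25/567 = 0.04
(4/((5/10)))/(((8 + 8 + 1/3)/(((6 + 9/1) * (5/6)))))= 300/49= 6.12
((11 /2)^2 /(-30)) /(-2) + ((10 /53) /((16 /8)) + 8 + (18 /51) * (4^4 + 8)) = 22007821 /216240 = 101.77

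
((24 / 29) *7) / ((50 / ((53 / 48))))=371 / 2900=0.13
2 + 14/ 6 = 13/ 3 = 4.33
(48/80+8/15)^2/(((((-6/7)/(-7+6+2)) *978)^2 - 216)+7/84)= 56644/30980559675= 0.00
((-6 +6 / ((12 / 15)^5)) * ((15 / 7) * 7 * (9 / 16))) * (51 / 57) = 14465385 / 155648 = 92.94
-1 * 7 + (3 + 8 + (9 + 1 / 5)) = 66 / 5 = 13.20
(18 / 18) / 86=1 / 86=0.01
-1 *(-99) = 99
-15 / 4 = -3.75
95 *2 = 190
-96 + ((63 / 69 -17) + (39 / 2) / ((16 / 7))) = -76217 / 736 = -103.56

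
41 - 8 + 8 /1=41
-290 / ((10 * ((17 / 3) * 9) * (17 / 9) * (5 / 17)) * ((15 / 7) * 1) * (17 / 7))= -1421 / 7225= -0.20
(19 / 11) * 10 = 190 / 11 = 17.27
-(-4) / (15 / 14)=56 / 15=3.73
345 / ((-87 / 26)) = -103.10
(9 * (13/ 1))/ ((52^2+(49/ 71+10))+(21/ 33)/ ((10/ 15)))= 182754/ 4241837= 0.04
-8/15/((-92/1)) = 2/345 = 0.01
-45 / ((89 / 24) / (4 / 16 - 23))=24570 / 89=276.07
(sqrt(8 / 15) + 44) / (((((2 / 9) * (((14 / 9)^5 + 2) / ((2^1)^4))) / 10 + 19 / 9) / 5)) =14171760 * sqrt(30) / 45205201 + 4676680800 / 45205201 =105.17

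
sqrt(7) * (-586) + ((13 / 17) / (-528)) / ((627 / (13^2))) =-586 * sqrt(7) - 2197 / 5627952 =-1550.41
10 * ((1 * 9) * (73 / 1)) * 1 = 6570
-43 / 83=-0.52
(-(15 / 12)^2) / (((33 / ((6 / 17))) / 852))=-5325 / 374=-14.24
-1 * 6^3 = -216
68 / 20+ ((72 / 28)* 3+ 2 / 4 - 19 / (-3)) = 3769 / 210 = 17.95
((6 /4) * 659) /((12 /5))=3295 /8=411.88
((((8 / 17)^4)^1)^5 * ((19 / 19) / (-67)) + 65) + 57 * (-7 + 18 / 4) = -42207043160340883654354320337 / 544607008490774718001814534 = -77.50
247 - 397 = -150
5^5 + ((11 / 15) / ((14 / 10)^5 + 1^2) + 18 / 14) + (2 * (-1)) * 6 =118509175 / 38052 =3114.40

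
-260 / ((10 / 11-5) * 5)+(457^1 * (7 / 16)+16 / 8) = 154547 / 720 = 214.65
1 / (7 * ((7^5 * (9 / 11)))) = 11 / 1058841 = 0.00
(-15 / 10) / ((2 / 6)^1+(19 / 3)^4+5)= -0.00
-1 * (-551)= 551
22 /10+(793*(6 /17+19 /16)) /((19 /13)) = 21654203 /25840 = 838.01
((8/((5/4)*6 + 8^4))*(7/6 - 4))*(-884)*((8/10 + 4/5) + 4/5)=480896/41035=11.72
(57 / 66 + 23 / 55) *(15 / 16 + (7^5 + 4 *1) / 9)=12648217 / 5280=2395.50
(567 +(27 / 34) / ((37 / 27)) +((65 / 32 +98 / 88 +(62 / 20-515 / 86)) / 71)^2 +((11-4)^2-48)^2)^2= 106620712506529563338101196123374521001 / 329806476188643610890574888960000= 323282.65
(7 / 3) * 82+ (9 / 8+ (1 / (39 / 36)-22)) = 53471 / 312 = 171.38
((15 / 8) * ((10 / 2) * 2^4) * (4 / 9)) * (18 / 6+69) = 4800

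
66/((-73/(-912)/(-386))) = -23234112/73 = -318275.51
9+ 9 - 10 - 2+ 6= 12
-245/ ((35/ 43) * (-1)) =301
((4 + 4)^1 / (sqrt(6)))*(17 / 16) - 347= -347 + 17*sqrt(6) / 12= -343.53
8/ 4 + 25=27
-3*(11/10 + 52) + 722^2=5211247/10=521124.70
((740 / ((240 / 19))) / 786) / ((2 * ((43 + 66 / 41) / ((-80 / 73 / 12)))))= -144115 / 1888998516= -0.00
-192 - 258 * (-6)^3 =55536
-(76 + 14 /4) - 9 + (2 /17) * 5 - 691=-26483 /34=-778.91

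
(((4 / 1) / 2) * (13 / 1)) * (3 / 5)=78 / 5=15.60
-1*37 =-37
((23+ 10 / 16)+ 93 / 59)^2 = 141491025 / 222784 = 635.10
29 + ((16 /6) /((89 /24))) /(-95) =245131 /8455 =28.99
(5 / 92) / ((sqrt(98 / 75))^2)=375 / 9016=0.04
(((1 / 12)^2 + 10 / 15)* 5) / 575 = 97 / 16560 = 0.01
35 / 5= 7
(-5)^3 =-125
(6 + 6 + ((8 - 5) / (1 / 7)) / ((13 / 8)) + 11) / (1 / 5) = 2335 / 13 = 179.62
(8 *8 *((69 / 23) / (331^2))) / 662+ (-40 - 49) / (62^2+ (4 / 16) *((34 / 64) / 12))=-4956961495968 / 214121277805091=-0.02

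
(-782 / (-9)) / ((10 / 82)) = 32062 / 45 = 712.49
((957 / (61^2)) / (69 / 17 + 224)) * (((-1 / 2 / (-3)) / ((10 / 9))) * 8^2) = 780912 / 72131585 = 0.01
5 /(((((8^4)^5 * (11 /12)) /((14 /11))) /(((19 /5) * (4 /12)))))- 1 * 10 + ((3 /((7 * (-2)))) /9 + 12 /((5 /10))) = 13.98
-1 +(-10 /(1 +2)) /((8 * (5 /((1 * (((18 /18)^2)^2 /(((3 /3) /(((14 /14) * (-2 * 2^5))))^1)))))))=13 /3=4.33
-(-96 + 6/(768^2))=9437183/98304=96.00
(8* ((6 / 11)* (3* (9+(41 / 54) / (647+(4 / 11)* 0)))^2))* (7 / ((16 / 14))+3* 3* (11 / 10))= 63394616222249 / 1243268730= 50990.28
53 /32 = 1.66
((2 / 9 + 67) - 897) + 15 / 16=-119353 / 144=-828.84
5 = 5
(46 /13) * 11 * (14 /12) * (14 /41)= 24794 /1599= 15.51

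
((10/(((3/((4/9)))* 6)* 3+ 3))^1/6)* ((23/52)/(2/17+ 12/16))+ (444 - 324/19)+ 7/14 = 9306559187/21772062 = 427.45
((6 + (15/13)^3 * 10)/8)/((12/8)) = 3911/2197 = 1.78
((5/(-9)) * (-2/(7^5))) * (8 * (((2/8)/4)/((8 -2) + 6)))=5/1815156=0.00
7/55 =0.13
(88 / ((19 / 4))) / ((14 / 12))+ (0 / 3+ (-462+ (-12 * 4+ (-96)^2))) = 1160010 / 133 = 8721.88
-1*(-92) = 92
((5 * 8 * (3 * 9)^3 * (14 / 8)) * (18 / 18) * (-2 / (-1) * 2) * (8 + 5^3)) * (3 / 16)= 274873095 / 2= 137436547.50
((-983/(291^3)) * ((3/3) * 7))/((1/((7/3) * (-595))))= 28659365/73926513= 0.39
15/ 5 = 3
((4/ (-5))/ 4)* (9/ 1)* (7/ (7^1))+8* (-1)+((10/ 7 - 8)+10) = -223/ 35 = -6.37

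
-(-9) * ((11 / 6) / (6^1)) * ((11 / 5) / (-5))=-121 / 100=-1.21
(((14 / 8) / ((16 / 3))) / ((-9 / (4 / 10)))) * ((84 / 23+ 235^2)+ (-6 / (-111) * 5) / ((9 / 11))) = -2960991439 / 3676320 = -805.42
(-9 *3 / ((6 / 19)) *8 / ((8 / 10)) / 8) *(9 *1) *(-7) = 53865 / 8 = 6733.12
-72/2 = -36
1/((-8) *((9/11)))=-11/72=-0.15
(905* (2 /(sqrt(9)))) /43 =1810 /129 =14.03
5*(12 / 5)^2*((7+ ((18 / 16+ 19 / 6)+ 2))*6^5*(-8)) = -119066112 / 5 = -23813222.40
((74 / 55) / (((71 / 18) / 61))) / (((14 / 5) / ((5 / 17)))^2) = 2539125 / 11059741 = 0.23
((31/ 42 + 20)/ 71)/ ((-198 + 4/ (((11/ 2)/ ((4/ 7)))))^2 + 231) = 56749/ 7629836790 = 0.00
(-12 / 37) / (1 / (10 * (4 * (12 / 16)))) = -360 / 37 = -9.73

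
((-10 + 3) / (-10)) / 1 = 7 / 10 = 0.70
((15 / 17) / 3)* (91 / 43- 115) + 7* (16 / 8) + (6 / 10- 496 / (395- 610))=-277 / 17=-16.29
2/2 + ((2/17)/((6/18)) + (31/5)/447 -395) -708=-41856553/37995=-1101.63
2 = 2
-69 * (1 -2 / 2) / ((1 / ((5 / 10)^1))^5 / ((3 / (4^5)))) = 0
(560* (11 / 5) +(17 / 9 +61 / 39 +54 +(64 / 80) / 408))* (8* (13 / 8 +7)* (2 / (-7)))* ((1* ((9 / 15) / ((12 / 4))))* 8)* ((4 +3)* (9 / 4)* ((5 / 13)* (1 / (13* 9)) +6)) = -10772515608734 / 2801175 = -3845713.18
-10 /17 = -0.59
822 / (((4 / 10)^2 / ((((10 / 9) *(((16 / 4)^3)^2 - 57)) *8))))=553343000 / 3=184447666.67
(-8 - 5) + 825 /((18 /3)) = 249 /2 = 124.50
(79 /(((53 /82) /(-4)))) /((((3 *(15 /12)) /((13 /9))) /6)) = -2694848 /2385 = -1129.92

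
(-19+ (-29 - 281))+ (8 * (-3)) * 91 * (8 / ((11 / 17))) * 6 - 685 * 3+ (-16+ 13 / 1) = -164400.09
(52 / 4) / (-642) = -13 / 642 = -0.02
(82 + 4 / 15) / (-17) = -1234 / 255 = -4.84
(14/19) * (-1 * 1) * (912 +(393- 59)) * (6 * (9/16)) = -117747/38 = -3098.61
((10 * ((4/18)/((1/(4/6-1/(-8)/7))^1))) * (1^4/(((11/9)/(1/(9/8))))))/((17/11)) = 2300/3213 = 0.72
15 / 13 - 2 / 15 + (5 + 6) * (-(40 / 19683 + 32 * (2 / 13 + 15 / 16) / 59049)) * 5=3363067 / 3838185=0.88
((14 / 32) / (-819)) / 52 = -1 / 97344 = -0.00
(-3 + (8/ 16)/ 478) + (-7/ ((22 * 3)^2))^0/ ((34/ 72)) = -14323/ 16252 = -0.88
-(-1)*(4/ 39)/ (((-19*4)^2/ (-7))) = -7/ 56316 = -0.00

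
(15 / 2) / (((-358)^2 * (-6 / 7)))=-35 / 512656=-0.00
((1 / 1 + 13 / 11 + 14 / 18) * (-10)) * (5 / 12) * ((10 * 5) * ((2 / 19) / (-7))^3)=1465000 / 698733189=0.00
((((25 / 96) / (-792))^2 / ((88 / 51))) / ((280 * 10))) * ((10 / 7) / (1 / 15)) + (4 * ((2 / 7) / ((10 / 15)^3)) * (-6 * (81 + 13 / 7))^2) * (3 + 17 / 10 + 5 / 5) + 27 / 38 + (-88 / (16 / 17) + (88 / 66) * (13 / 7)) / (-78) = 208169543580340265177153 / 38310167627956224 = 5433793.60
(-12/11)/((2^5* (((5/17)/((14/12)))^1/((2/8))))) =-119/3520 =-0.03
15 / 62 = 0.24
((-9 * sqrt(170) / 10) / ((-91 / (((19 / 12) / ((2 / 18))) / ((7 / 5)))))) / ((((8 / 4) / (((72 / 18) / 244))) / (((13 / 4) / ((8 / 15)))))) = 7695 * sqrt(170) / 1530368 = 0.07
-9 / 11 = -0.82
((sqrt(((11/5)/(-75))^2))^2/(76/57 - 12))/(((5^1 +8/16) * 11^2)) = -1/8250000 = -0.00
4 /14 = 2 /7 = 0.29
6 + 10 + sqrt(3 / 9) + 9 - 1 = sqrt(3) / 3 + 24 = 24.58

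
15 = 15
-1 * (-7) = 7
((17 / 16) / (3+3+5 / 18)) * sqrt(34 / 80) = 153 * sqrt(170) / 18080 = 0.11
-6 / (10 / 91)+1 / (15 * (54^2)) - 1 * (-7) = -2082023 / 43740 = -47.60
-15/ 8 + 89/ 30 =131/ 120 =1.09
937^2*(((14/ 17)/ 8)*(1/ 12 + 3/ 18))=6145783/ 272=22594.79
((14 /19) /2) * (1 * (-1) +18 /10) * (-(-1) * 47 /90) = 658 /4275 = 0.15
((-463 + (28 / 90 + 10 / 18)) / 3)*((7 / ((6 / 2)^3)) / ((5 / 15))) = -48524 / 405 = -119.81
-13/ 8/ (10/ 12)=-39/ 20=-1.95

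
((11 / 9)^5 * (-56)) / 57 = -2.68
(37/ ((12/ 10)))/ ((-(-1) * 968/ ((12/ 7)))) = 185/ 3388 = 0.05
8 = 8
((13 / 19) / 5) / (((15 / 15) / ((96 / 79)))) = 1248 / 7505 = 0.17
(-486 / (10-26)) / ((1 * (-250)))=-243 / 2000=-0.12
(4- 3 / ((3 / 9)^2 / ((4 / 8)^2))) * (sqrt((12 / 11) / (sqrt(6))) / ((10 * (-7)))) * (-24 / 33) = -sqrt(11) * 2^(3 / 4) * 3^(1 / 4) / 385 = -0.02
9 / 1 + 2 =11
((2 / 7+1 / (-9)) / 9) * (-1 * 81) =-11 / 7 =-1.57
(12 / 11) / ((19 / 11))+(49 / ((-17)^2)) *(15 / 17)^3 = 20180409 / 26977283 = 0.75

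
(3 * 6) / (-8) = -9 / 4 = -2.25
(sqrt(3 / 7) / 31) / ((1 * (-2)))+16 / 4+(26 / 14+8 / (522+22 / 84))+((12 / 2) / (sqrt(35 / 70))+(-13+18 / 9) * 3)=-4165298 / 153545 - sqrt(21) / 434+6 * sqrt(2)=-18.65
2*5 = 10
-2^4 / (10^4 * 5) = -1 / 3125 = -0.00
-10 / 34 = -5 / 17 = -0.29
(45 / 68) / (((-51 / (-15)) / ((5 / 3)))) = 375 / 1156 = 0.32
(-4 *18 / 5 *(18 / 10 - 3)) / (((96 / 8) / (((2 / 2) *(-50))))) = -72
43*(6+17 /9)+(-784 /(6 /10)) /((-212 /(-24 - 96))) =-190991 /477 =-400.40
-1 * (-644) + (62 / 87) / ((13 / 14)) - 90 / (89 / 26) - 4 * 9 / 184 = 2862829037 / 4630314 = 618.28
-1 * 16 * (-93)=1488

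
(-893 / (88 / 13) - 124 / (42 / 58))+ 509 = 380395 / 1848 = 205.84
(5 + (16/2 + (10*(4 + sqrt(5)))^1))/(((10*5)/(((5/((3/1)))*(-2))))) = -5.02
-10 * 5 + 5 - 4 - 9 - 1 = -59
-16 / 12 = -4 / 3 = -1.33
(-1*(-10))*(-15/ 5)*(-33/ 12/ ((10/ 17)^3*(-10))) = -162129/ 4000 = -40.53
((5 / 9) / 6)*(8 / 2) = 10 / 27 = 0.37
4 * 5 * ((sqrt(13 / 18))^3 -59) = -1167.72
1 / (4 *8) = 1 / 32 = 0.03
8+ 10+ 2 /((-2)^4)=145 /8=18.12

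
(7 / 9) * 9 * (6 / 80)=21 / 40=0.52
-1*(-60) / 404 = 15 / 101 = 0.15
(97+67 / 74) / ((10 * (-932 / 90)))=-65205 / 68968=-0.95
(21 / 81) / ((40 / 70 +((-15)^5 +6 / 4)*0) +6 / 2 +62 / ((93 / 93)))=49 / 12393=0.00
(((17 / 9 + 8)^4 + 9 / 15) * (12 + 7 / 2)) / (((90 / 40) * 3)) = 21960.65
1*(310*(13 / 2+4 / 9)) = 19375 / 9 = 2152.78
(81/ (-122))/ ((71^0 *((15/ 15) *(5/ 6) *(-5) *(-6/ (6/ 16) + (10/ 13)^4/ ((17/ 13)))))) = -9075807/ 896065600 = -0.01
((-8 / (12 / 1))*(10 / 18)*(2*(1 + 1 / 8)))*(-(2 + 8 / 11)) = 25 / 11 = 2.27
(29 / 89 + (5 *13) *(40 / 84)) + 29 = 112660 / 1869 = 60.28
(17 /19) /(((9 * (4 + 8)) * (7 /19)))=17 /756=0.02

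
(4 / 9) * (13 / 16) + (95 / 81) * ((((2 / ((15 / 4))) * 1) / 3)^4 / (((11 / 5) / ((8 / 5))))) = 1057991243 / 2922925500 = 0.36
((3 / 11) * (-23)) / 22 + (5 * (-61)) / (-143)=5813 / 3146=1.85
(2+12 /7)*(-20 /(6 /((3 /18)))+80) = 295.08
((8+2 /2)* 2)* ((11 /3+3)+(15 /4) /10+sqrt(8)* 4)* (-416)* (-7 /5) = 369096 /5+419328* sqrt(2) /5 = 192423.07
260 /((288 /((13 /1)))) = 845 /72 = 11.74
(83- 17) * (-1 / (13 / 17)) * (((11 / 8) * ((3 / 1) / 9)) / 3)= -2057 / 156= -13.19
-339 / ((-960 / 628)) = 17741 / 80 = 221.76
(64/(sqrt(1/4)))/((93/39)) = 1664/31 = 53.68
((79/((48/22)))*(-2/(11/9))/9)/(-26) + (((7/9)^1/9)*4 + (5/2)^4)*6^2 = 1418.95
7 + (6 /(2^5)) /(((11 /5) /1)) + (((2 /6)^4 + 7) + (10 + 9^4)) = 93877151 /14256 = 6585.10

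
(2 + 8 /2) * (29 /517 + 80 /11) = 22734 /517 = 43.97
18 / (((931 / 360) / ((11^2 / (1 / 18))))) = 14113440 / 931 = 15159.44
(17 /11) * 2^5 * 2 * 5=5440 /11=494.55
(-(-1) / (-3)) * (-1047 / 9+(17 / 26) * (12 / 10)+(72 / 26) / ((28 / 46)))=151514 / 4095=37.00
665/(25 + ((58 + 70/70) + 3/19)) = 12635/1599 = 7.90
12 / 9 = 4 / 3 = 1.33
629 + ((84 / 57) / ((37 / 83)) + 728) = 956295 / 703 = 1360.31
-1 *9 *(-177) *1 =1593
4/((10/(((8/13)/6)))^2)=16/38025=0.00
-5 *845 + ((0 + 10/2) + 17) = -4203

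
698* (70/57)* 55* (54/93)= 27374.87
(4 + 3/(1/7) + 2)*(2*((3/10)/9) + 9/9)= 144/5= 28.80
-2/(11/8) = -16/11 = -1.45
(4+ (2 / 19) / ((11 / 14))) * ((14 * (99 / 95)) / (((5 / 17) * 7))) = 29.29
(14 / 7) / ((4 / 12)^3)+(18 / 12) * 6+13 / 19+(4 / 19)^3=436874 / 6859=63.69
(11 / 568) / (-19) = -11 / 10792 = -0.00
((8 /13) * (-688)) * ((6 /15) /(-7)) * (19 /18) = 104576 /4095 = 25.54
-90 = -90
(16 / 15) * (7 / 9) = 112 / 135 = 0.83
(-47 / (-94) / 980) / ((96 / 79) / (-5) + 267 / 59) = 4661 / 39121992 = 0.00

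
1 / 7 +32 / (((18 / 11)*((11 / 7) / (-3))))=-37.19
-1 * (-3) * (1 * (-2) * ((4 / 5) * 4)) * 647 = -62112 / 5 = -12422.40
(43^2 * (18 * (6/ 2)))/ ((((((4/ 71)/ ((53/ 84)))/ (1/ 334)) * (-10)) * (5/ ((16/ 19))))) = -62620083/ 1110550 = -56.39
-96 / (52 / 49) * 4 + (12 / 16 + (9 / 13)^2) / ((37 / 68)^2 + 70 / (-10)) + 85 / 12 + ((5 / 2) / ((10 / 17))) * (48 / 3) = -6013050359 / 20955324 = -286.95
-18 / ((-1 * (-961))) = -18 / 961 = -0.02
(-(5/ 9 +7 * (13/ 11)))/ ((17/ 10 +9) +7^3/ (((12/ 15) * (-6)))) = 0.15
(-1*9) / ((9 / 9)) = -9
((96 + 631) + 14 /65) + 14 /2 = 47724 /65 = 734.22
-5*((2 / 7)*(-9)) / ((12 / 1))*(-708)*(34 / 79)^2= -6138360 / 43687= -140.51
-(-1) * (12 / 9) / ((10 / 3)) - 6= -28 / 5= -5.60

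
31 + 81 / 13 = 484 / 13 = 37.23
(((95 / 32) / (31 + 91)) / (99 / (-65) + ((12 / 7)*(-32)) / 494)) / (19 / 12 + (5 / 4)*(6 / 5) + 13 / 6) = -117325 / 41363856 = -0.00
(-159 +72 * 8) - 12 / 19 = 7911 / 19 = 416.37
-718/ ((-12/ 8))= 1436/ 3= 478.67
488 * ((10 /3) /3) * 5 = 24400 /9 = 2711.11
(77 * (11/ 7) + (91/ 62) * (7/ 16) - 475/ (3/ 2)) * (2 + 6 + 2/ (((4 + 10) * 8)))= -260596457/ 166656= -1563.68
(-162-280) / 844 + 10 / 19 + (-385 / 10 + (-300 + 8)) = -1324964 / 4009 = -330.50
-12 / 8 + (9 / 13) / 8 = -147 / 104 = -1.41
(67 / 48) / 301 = 67 / 14448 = 0.00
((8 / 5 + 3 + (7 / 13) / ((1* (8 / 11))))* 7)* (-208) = -38878 / 5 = -7775.60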